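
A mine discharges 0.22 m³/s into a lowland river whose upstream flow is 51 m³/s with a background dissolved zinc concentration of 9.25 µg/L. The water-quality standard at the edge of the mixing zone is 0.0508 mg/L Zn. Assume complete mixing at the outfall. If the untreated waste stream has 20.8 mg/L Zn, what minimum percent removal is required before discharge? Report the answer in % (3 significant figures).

9.25 µg/L = 0.00925 mg/L.
Mass balance: 0.0508·51.22 = 0.22·Cₑ + 51·0.00925.
Cₑ = (2.602 − 0.4718) / 0.22 = 9.683 mg/L.
Required removal = 1 − 9.683/20.8 = 53.45 %.

53.4 %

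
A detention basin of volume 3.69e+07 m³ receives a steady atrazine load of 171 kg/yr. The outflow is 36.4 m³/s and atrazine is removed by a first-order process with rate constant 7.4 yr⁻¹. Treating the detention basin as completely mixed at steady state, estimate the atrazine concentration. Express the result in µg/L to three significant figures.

0.120 µg/L

Outflow Q = 36.4 m³/s × 3.156e+07 s/yr = 1.149e+09 m³/yr.
Steady-state CSTR mass balance: W = Q·C + k·V·C, so C = W/(Q + kV).
Q + kV = 1.149e+09 + 7.4·3.69e+07 = 1.422e+09 m³/yr.
C = 171/1.422e+09 = 1.203e-07 kg/m³ = 0.0001203 mg/L = 0.1203 µg/L.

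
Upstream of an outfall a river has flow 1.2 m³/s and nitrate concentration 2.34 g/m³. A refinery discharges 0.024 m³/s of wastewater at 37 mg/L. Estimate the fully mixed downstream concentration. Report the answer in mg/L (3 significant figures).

Flow-weighted mixing gives C = (0.024·37 + 1.2·2.34) / (0.024 + 1.2) = 3.696/1.224 = 3.02 mg/L.

3.02 mg/L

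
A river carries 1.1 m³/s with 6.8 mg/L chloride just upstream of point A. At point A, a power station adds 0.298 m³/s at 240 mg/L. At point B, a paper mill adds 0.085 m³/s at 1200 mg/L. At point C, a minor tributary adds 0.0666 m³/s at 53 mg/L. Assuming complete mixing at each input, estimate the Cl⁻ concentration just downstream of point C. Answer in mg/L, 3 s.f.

After input A: C = (1.1·6.8 + 0.298·240) / 1.398 = 56.51 mg/L.
After input B: C = (1.398·56.51 + 0.085·1200) / 1.483 = 122 mg/L.
After input C: C = (1.483·122 + 0.0666·53) / 1.55 = 119.1 mg/L.

119 mg/L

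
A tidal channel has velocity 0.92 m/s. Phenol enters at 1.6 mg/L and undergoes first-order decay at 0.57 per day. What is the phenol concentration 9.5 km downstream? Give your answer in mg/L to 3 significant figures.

Travel time t = 9.5 km / 0.92 m/s = 9500/0.92 = 1.033e+04 s = 0.1195 d.
First-order decay: C = 1.6·exp(−0.57·0.1195) = 1.6·0.9341 = 1.495 mg/L.

1.49 mg/L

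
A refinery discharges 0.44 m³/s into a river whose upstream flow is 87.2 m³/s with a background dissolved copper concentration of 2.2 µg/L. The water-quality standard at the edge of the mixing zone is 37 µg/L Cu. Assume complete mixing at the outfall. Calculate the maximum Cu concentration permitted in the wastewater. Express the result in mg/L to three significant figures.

6.93 mg/L

2.2 µg/L = 0.0022 mg/L.
37 µg/L = 0.037 mg/L.
Mass balance: 0.037·87.64 = 0.44·Cₑ + 87.2·0.0022.
Cₑ = (3.243 − 0.1918) / 0.44 = 6.934 mg/L.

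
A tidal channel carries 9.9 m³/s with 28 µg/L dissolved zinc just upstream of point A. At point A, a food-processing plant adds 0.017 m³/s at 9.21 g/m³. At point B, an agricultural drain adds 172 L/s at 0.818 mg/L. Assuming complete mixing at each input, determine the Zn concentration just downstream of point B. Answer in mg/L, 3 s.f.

28 µg/L = 0.028 mg/L.
After input A: C = (9.9·0.028 + 0.017·9.21) / 9.917 = 0.04374 mg/L.
172 L/s = 0.172 m³/s.
After input B: C = (9.917·0.04374 + 0.172·0.818) / 10.09 = 0.05694 mg/L.

0.0569 mg/L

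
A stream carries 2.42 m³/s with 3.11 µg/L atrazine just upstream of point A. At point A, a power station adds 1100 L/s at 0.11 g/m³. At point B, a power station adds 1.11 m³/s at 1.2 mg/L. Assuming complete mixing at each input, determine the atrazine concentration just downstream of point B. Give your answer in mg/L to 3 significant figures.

0.315 mg/L

3.11 µg/L = 0.00311 mg/L.
1100 L/s = 1.1 m³/s.
After input A: C = (2.42·0.00311 + 1.1·0.11) / 3.52 = 0.03651 mg/L.
After input B: C = (3.52·0.03651 + 1.11·1.2) / 4.63 = 0.3154 mg/L.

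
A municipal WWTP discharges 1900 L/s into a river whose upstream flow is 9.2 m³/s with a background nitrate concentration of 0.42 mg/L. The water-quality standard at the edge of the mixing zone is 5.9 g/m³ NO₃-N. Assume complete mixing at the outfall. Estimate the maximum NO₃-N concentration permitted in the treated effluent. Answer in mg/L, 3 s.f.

1900 L/s = 1.9 m³/s.
Mass balance: 5.9·11.1 = 1.9·Cₑ + 9.2·0.42.
Cₑ = (65.49 − 3.864) / 1.9 = 32.43 mg/L.

32.4 mg/L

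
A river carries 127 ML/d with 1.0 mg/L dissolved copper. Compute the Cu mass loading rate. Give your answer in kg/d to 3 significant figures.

127 kg/d

127 ML/d = 1.47 m³/s.
Mass flux = Q·C = 1.47 m³/s × 1 g/m³ = 1.47 g/s.
= 1.47 g/s × 86.4 = 127 kg/d.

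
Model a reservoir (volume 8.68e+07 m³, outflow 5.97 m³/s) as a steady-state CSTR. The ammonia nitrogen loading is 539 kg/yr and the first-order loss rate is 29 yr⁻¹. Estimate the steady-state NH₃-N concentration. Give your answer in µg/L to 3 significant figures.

0.199 µg/L

Outflow Q = 5.97 m³/s × 3.156e+07 s/yr = 1.884e+08 m³/yr.
Steady-state CSTR mass balance: W = Q·C + k·V·C, so C = W/(Q + kV).
Q + kV = 1.884e+08 + 29·8.68e+07 = 2.706e+09 m³/yr.
C = 539/2.706e+09 = 1.992e-07 kg/m³ = 0.0001992 mg/L = 0.1992 µg/L.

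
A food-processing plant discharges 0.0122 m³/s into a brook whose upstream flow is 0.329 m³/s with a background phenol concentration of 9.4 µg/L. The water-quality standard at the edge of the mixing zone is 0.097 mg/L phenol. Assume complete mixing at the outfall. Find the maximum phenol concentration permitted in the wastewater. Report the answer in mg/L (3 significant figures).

2.46 mg/L

9.4 µg/L = 0.0094 mg/L.
Mass balance: 0.097·0.3412 = 0.0122·Cₑ + 0.329·0.0094.
Cₑ = (0.0331 − 0.003093) / 0.0122 = 2.459 mg/L.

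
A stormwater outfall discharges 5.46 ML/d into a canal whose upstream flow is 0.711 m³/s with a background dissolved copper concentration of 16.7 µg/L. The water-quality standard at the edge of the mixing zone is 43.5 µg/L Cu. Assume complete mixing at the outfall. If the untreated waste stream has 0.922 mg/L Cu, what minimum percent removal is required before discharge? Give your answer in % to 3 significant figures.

62.6 %

5.46 ML/d = 0.06319 m³/s.
16.7 µg/L = 0.0167 mg/L.
43.5 µg/L = 0.0435 mg/L.
Mass balance: 0.0435·0.7742 = 0.06319·Cₑ + 0.711·0.0167.
Cₑ = (0.03368 − 0.01187) / 0.06319 = 0.345 mg/L.
Required removal = 1 − 0.345/0.922 = 62.58 %.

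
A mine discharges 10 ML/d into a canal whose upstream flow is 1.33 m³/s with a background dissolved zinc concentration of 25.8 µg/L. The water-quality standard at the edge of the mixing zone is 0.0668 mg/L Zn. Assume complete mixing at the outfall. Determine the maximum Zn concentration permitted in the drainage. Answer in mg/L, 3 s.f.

10 ML/d = 0.1157 m³/s.
25.8 µg/L = 0.0258 mg/L.
Mass balance: 0.0668·1.446 = 0.1157·Cₑ + 1.33·0.0258.
Cₑ = (0.09658 − 0.03431) / 0.1157 = 0.5379 mg/L.

0.538 mg/L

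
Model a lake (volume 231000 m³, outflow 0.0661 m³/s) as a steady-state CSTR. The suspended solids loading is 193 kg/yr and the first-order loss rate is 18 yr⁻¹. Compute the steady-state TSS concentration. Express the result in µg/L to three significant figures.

Outflow Q = 0.0661 m³/s × 3.156e+07 s/yr = 2.086e+06 m³/yr.
Steady-state CSTR mass balance: W = Q·C + k·V·C, so C = W/(Q + kV).
Q + kV = 2.086e+06 + 18·231000 = 6.244e+06 m³/yr.
C = 193/6.244e+06 = 3.091e-05 kg/m³ = 0.03091 mg/L = 30.91 µg/L.

30.9 µg/L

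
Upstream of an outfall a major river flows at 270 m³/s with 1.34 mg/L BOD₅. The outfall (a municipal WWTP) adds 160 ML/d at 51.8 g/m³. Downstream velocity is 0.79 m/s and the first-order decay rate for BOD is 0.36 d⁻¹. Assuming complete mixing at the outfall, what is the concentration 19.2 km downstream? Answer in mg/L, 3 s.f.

160 ML/d = 1.852 m³/s.
After complete mixing, C₀ = (1.852·51.8 + 270·1.34) / 271.9 = 1.684 mg/L.
Travel time t = 1.92e+04 m / 0.79 m/s = 2.43e+04 s = 0.2813 d.
C = 1.684·exp(−0.36·0.2813) = 1.684·0.9037 = 1.522 mg/L.

1.52 mg/L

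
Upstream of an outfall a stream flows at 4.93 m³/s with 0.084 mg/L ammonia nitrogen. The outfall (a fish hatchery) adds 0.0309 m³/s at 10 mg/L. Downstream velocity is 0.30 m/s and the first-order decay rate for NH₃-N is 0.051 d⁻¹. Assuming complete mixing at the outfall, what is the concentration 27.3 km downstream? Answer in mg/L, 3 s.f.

After complete mixing, C₀ = (0.0309·10 + 4.93·0.084) / 4.961 = 0.1458 mg/L.
Travel time t = 2.73e+04 m / 0.30 m/s = 9.1e+04 s = 1.053 d.
C = 0.1458·exp(−0.051·1.053) = 0.1458·0.9477 = 0.1381 mg/L.

0.138 mg/L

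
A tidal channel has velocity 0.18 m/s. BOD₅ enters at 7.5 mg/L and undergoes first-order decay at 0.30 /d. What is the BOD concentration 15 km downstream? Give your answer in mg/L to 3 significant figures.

Travel time t = 15 km / 0.18 m/s = 1.5e+04/0.18 = 8.333e+04 s = 0.9645 d.
First-order decay: C = 7.5·exp(−0.30·0.9645) = 7.5·0.7487 = 5.616 mg/L.

5.62 mg/L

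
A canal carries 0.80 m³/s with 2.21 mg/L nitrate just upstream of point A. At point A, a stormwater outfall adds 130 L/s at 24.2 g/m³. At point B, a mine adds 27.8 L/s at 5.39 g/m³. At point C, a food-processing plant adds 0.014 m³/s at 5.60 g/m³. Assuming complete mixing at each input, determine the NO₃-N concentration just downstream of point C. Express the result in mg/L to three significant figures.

130 L/s = 0.13 m³/s.
After input A: C = (0.8·2.21 + 0.13·24.2) / 0.93 = 5.284 mg/L.
27.8 L/s = 0.0278 m³/s.
After input B: C = (0.93·5.284 + 0.0278·5.39) / 0.9578 = 5.287 mg/L.
After input C: C = (0.9578·5.287 + 0.014·5.6) / 0.9718 = 5.291 mg/L.

5.29 mg/L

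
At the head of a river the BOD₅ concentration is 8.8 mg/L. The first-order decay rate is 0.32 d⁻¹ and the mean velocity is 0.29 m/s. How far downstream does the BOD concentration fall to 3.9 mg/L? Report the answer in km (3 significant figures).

63.7 km

From C = C₀·e^(−kt), t = ln(C₀/C)/k = ln(8.8/3.9)/0.32 = 0.8138/0.32 = 2.543 d.
Distance = v·t = 0.29 m/s × 2.197e+05 s = 6.372e+04 m = 63.72 km.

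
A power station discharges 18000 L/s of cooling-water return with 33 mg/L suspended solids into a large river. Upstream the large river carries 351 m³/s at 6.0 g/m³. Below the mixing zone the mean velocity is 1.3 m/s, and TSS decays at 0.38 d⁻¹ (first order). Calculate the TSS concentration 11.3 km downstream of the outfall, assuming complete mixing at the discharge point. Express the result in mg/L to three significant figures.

7.04 mg/L

18000 L/s = 18 m³/s.
After complete mixing, C₀ = (18·33 + 351·6) / 369 = 7.317 mg/L.
Travel time t = 1.13e+04 m / 1.3 m/s = 8692 s = 0.1006 d.
C = 7.317·exp(−0.38·0.1006) = 7.317·0.9625 = 7.043 mg/L.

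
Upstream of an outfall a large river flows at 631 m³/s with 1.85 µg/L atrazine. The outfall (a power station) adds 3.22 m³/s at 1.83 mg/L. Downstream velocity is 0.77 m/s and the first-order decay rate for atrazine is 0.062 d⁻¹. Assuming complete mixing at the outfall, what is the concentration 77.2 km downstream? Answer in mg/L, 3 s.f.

0.0104 mg/L

1.85 µg/L = 0.00185 mg/L.
After complete mixing, C₀ = (3.22·1.83 + 631·0.00185) / 634.2 = 0.01113 mg/L.
Travel time t = 7.72e+04 m / 0.77 m/s = 1.003e+05 s = 1.16 d.
C = 0.01113·exp(−0.062·1.16) = 0.01113·0.9306 = 0.01036 mg/L.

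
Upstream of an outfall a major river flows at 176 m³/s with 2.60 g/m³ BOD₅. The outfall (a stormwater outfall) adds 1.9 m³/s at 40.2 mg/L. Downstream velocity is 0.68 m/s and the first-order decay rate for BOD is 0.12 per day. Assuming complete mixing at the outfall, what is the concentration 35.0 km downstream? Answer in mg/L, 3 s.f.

2.79 mg/L

After complete mixing, C₀ = (1.9·40.2 + 176·2.6) / 177.9 = 3.002 mg/L.
Travel time t = 3.5e+04 m / 0.68 m/s = 5.147e+04 s = 0.5957 d.
C = 3.002·exp(−0.12·0.5957) = 3.002·0.931 = 2.794 mg/L.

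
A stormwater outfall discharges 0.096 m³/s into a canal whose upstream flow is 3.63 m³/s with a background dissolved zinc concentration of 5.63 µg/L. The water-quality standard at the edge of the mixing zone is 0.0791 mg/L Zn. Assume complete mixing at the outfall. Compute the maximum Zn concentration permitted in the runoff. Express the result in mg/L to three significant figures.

2.86 mg/L

5.63 µg/L = 0.00563 mg/L.
Mass balance: 0.0791·3.726 = 0.096·Cₑ + 3.63·0.00563.
Cₑ = (0.2947 − 0.02044) / 0.096 = 2.857 mg/L.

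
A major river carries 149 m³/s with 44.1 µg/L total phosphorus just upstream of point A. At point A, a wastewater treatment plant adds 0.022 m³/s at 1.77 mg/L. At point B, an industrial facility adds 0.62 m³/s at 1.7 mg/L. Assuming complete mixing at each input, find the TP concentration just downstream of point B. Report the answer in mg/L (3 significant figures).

44.1 µg/L = 0.0441 mg/L.
After input A: C = (149·0.0441 + 0.022·1.77) / 149 = 0.04435 mg/L.
After input B: C = (149·0.04435 + 0.62·1.7) / 149.6 = 0.05121 mg/L.

0.0512 mg/L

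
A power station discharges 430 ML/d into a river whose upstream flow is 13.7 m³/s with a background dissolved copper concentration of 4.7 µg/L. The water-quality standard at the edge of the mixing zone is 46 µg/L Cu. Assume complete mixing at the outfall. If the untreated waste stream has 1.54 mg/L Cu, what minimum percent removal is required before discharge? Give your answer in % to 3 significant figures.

430 ML/d = 4.977 m³/s.
4.7 µg/L = 0.0047 mg/L.
46 µg/L = 0.046 mg/L.
Mass balance: 0.046·18.68 = 4.977·Cₑ + 13.7·0.0047.
Cₑ = (0.8591 − 0.06439) / 4.977 = 0.1597 mg/L.
Required removal = 1 − 0.1597/1.54 = 89.63 %.

89.6 %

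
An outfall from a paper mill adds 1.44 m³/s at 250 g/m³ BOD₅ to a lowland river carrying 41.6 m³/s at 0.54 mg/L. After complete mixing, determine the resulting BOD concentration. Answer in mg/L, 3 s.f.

By mass balance at complete mixing, C = (1.44·250 + 41.6·0.54) / (1.44 + 41.6) = 382.5/43.04 = 8.886 mg/L.

8.89 mg/L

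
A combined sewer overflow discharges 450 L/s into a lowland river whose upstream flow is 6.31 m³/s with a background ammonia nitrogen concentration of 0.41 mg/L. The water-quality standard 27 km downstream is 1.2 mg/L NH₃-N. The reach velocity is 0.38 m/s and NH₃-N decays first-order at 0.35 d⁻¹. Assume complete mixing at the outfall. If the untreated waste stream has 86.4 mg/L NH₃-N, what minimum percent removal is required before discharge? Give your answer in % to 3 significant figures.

78.8 %

450 L/s = 0.45 m³/s.
Travel time to the compliance point: t = 2.7e+04/0.38 = 7.105e+04 s = 0.8224 d; decay factor exp(−0.35·0.8224) = 0.7499.
So the concentration just after mixing may be at most 1.2/0.7499 = 1.6 mg/L.
Mass balance: 1.6·6.76 = 0.45·Cₑ + 6.31·0.41.
Cₑ = (10.82 − 2.587) / 0.45 = 18.29 mg/L.
Required removal = 1 − 18.29/86.4 = 78.83 %.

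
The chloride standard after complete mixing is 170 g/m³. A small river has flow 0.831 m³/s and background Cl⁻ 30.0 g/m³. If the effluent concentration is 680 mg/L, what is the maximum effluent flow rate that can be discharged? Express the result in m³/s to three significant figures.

0.228 m³/s

Mass balance at complete mixing: C_std·(Q_w + Q_r) = Q_w·C_e + Q_r·C_b.
Rearranging, Q_w = Q_r·(C_std − C_b)/(C_e − C_std) = 0.831·(170 − 30) / (680 − 170) = 0.2281 m³/s.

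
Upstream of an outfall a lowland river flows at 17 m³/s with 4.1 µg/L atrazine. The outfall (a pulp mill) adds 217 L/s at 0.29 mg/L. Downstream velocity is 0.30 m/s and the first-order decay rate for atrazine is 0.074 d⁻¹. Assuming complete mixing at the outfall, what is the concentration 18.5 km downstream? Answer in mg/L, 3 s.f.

217 L/s = 0.217 m³/s.
4.1 µg/L = 0.0041 mg/L.
After complete mixing, C₀ = (0.217·0.29 + 17·0.0041) / 17.22 = 0.007703 mg/L.
Travel time t = 1.85e+04 m / 0.30 m/s = 6.167e+04 s = 0.7137 d.
C = 0.007703·exp(−0.074·0.7137) = 0.007703·0.9486 = 0.007307 mg/L.

0.00731 mg/L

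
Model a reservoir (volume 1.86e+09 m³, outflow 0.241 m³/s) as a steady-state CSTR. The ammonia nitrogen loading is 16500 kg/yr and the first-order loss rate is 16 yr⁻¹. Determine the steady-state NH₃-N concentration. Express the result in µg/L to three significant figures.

Outflow Q = 0.241 m³/s × 3.156e+07 s/yr = 7.605e+06 m³/yr.
Steady-state CSTR mass balance: W = Q·C + k·V·C, so C = W/(Q + kV).
Q + kV = 7.605e+06 + 16·1.86e+09 = 2.977e+10 m³/yr.
C = 16500/2.977e+10 = 5.543e-07 kg/m³ = 0.0005543 mg/L = 0.5543 µg/L.

0.554 µg/L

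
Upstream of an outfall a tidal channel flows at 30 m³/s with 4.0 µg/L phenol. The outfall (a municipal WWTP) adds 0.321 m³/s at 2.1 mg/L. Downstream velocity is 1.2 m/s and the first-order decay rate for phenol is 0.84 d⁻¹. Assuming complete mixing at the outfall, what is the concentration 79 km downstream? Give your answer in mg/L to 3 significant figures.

4.0 µg/L = 0.004 mg/L.
After complete mixing, C₀ = (0.321·2.1 + 30·0.004) / 30.32 = 0.02619 mg/L.
Travel time t = 7.9e+04 m / 1.2 m/s = 6.583e+04 s = 0.762 d.
C = 0.02619·exp(−0.84·0.762) = 0.02619·0.5273 = 0.01381 mg/L.

0.0138 mg/L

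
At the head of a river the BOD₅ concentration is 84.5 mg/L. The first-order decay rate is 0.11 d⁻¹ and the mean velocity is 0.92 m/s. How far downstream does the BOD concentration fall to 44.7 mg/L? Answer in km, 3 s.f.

460 km

From C = C₀·e^(−kt), t = ln(C₀/C)/k = ln(84.5/44.7)/0.11 = 0.6368/0.11 = 5.789 d.
Distance = v·t = 0.92 m/s × 5.002e+05 s = 4.601e+05 m = 460.1 km.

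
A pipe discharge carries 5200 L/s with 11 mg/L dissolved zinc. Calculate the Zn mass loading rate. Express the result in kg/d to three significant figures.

4940 kg/d

5200 L/s = 5.2 m³/s.
Mass flux = Q·C = 5.2 m³/s × 11 g/m³ = 57.2 g/s.
= 57.2 g/s × 86.4 = 4942 kg/d.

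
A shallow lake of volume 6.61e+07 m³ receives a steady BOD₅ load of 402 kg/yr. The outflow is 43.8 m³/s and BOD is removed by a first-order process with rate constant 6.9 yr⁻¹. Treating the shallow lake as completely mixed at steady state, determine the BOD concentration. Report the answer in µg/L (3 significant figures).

0.219 µg/L

Outflow Q = 43.8 m³/s × 3.156e+07 s/yr = 1.382e+09 m³/yr.
Steady-state CSTR mass balance: W = Q·C + k·V·C, so C = W/(Q + kV).
Q + kV = 1.382e+09 + 6.9·6.61e+07 = 1.838e+09 m³/yr.
C = 402/1.838e+09 = 2.187e-07 kg/m³ = 0.0002187 mg/L = 0.2187 µg/L.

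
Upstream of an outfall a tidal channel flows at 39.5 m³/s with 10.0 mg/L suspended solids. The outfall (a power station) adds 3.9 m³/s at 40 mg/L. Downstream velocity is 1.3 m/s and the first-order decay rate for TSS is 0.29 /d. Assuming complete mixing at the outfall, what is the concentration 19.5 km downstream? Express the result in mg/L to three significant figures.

After complete mixing, C₀ = (3.9·40 + 39.5·10) / 43.4 = 12.7 mg/L.
Travel time t = 1.95e+04 m / 1.3 m/s = 1.5e+04 s = 0.1736 d.
C = 12.7·exp(−0.29·0.1736) = 12.7·0.9509 = 12.07 mg/L.

12.1 mg/L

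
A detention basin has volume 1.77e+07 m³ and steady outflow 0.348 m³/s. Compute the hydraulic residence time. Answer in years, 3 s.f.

1.61 yr

Q = 0.348 m³/s × 3.156e+07 s/yr = 1.098e+07 m³/yr.
Hydraulic residence time τ = V/Q = 1.77e+07/1.098e+07 = 1.612 yr.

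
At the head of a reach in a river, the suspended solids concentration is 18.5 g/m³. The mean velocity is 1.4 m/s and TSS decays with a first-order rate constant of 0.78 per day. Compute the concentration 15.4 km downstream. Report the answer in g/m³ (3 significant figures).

16.8 g/m³

Travel time t = 15.4 km / 1.4 m/s = 1.54e+04/1.4 = 1.1e+04 s = 0.1273 d.
First-order decay: C = 18.5·exp(−0.78·0.1273) = 18.5·0.9055 = 16.75 g/m³.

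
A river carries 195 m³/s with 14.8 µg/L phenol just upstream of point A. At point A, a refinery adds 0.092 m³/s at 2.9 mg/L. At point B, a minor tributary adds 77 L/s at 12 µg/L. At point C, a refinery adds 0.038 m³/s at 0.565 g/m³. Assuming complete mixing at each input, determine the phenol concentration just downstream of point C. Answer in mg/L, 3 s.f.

14.8 µg/L = 0.0148 mg/L.
After input A: C = (195·0.0148 + 0.092·2.9) / 195.1 = 0.01616 mg/L.
77 L/s = 0.077 m³/s.
12 µg/L = 0.012 mg/L.
After input B: C = (195.1·0.01616 + 0.077·0.012) / 195.2 = 0.01616 mg/L.
After input C: C = (195.2·0.01616 + 0.038·0.565) / 195.2 = 0.01627 mg/L.

0.0163 mg/L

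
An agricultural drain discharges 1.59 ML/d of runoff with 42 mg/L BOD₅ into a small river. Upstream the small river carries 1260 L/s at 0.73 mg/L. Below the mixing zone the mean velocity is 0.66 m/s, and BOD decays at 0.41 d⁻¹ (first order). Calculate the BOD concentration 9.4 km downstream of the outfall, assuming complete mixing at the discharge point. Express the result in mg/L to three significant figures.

1.24 mg/L

1.59 ML/d = 0.0184 m³/s.
1260 L/s = 1.26 m³/s.
After complete mixing, C₀ = (0.0184·42 + 1.26·0.73) / 1.278 = 1.324 mg/L.
Travel time t = 9400 m / 0.66 m/s = 1.424e+04 s = 0.1648 d.
C = 1.324·exp(−0.41·0.1648) = 1.324·0.9346 = 1.238 mg/L.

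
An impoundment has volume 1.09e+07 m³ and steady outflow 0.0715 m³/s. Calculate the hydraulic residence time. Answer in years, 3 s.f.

Q = 0.0715 m³/s × 3.156e+07 s/yr = 2.256e+06 m³/yr.
Hydraulic residence time τ = V/Q = 1.09e+07/2.256e+06 = 4.831 yr.

4.83 yr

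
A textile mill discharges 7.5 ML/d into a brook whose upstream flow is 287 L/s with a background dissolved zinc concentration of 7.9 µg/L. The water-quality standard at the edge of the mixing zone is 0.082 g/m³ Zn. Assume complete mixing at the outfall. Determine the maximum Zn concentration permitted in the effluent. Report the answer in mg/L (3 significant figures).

7.5 ML/d = 0.08681 m³/s.
287 L/s = 0.287 m³/s.
7.9 µg/L = 0.0079 mg/L.
Mass balance: 0.082·0.3738 = 0.08681·Cₑ + 0.287·0.0079.
Cₑ = (0.03065 − 0.002267) / 0.08681 = 0.327 mg/L.

0.327 mg/L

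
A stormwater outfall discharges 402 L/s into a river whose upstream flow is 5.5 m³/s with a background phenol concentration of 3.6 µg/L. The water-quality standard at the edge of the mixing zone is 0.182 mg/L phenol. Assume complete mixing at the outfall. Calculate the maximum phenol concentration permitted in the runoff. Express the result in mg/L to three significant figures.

2.62 mg/L

402 L/s = 0.402 m³/s.
3.6 µg/L = 0.0036 mg/L.
Mass balance: 0.182·5.902 = 0.402·Cₑ + 5.5·0.0036.
Cₑ = (1.074 − 0.0198) / 0.402 = 2.623 mg/L.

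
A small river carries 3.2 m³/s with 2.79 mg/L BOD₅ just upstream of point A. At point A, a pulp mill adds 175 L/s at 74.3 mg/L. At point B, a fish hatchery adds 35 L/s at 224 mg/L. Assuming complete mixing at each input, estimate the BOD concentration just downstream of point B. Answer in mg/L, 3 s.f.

8.73 mg/L

175 L/s = 0.175 m³/s.
After input A: C = (3.2·2.79 + 0.175·74.3) / 3.375 = 6.498 mg/L.
35 L/s = 0.035 m³/s.
After input B: C = (3.375·6.498 + 0.035·224) / 3.41 = 8.73 mg/L.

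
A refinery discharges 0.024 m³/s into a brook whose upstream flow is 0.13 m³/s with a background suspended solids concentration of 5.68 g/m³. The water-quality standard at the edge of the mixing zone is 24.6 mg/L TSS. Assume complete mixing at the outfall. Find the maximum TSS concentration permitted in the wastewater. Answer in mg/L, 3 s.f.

127 mg/L

Mass balance: 24.6·0.154 = 0.024·Cₑ + 0.13·5.68.
Cₑ = (3.788 − 0.7384) / 0.024 = 127.1 mg/L.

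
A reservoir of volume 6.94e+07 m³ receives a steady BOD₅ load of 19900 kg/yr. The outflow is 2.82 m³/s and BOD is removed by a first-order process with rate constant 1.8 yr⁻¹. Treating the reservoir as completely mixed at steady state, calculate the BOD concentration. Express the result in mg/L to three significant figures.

Outflow Q = 2.82 m³/s × 3.156e+07 s/yr = 8.899e+07 m³/yr.
Steady-state CSTR mass balance: W = Q·C + k·V·C, so C = W/(Q + kV).
Q + kV = 8.899e+07 + 1.8·6.94e+07 = 2.139e+08 m³/yr.
C = 19900/2.139e+08 = 9.303e-05 kg/m³ = 0.09303 mg/L.

0.0930 mg/L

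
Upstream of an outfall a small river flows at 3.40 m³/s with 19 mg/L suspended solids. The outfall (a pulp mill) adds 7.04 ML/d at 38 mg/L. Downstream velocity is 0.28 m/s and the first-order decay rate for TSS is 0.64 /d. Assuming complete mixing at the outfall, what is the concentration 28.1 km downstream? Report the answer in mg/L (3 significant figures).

7.04 ML/d = 0.08148 m³/s.
After complete mixing, C₀ = (0.08148·38 + 3.4·19) / 3.481 = 19.44 mg/L.
Travel time t = 2.81e+04 m / 0.28 m/s = 1.004e+05 s = 1.162 d.
C = 19.44·exp(−0.64·1.162) = 19.44·0.4755 = 9.246 mg/L.

9.25 mg/L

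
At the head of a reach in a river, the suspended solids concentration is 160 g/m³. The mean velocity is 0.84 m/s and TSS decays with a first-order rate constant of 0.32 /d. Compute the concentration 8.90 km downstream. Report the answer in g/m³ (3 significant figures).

Travel time t = 8.90 km / 0.84 m/s = 8900/0.84 = 1.06e+04 s = 0.1226 d.
First-order decay: C = 160·exp(−0.32·0.1226) = 160·0.9615 = 153.8 g/m³.

154 g/m³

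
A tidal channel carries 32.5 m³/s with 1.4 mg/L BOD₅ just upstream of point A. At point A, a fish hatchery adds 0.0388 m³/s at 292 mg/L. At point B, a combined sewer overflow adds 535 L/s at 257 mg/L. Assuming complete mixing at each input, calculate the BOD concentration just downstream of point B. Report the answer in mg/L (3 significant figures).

5.88 mg/L

After input A: C = (32.5·1.4 + 0.0388·292) / 32.54 = 1.747 mg/L.
535 L/s = 0.535 m³/s.
After input B: C = (32.54·1.747 + 0.535·257) / 33.07 = 5.875 mg/L.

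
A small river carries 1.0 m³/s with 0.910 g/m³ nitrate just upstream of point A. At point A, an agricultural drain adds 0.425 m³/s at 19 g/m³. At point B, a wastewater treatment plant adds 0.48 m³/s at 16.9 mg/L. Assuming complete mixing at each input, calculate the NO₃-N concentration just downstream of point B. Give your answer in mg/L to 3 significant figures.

After input A: C = (1·0.91 + 0.425·19) / 1.425 = 6.305 mg/L.
After input B: C = (1.425·6.305 + 0.48·16.9) / 1.905 = 8.975 mg/L.

8.97 mg/L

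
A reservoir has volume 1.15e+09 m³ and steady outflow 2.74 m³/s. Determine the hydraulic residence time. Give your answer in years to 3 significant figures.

13.3 yr

Q = 2.74 m³/s × 3.156e+07 s/yr = 8.647e+07 m³/yr.
Hydraulic residence time τ = V/Q = 1.15e+09/8.647e+07 = 13.3 yr.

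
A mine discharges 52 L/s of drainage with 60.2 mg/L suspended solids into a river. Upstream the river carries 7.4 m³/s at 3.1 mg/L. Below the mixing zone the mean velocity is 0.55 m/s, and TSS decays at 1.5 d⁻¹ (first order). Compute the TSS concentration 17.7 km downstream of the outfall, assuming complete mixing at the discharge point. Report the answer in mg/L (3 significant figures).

2.00 mg/L

52 L/s = 0.052 m³/s.
After complete mixing, C₀ = (0.052·60.2 + 7.4·3.1) / 7.452 = 3.498 mg/L.
Travel time t = 1.77e+04 m / 0.55 m/s = 3.218e+04 s = 0.3725 d.
C = 3.498·exp(−1.5·0.3725) = 3.498·0.5719 = 2.001 mg/L.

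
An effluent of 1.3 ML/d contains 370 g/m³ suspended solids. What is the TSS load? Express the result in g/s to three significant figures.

1.3 ML/d = 0.01505 m³/s.
Mass flux = Q·C = 0.01505 m³/s × 370 g/m³ = 5.567 g/s.

5.57 g/s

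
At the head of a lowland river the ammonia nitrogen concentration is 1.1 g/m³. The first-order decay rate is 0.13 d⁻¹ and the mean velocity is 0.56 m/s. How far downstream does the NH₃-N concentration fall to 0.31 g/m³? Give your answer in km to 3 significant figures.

471 km

From C = C₀·e^(−kt), t = ln(C₀/C)/k = ln(1.1/0.31)/0.13 = 1.266/0.13 = 9.742 d.
Distance = v·t = 0.56 m/s × 8.417e+05 s = 4.714e+05 m = 471.4 km.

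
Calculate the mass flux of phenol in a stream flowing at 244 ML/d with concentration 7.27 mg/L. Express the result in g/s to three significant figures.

244 ML/d = 2.824 m³/s.
Mass flux = Q·C = 2.824 m³/s × 7.27 g/m³ = 20.53 g/s.

20.5 g/s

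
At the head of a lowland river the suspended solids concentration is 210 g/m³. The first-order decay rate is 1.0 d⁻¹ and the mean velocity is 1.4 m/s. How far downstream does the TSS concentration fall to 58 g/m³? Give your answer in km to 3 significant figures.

156 km

From C = C₀·e^(−kt), t = ln(C₀/C)/k = ln(210/58)/1.0 = 1.287/1.0 = 1.287 d.
Distance = v·t = 1.4 m/s × 1.112e+05 s = 1.556e+05 m = 155.6 km.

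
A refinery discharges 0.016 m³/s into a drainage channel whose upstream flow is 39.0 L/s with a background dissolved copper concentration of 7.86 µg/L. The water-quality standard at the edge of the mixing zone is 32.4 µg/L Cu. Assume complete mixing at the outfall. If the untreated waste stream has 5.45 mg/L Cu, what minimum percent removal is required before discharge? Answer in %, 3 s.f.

98.3 %

39.0 L/s = 0.039 m³/s.
7.86 µg/L = 0.00786 mg/L.
32.4 µg/L = 0.0324 mg/L.
Mass balance: 0.0324·0.055 = 0.016·Cₑ + 0.039·0.00786.
Cₑ = (0.001782 − 0.0003065) / 0.016 = 0.09222 mg/L.
Required removal = 1 − 0.09222/5.45 = 98.31 %.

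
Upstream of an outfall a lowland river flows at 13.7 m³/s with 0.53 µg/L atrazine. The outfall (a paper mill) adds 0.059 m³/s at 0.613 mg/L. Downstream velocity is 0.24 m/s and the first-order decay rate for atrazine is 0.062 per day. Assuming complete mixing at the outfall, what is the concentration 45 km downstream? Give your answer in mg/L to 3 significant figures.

0.53 µg/L = 0.00053 mg/L.
After complete mixing, C₀ = (0.059·0.613 + 13.7·0.00053) / 13.76 = 0.003156 mg/L.
Travel time t = 4.5e+04 m / 0.24 m/s = 1.875e+05 s = 2.17 d.
C = 0.003156·exp(−0.062·2.17) = 0.003156·0.8741 = 0.002759 mg/L.

0.00276 mg/L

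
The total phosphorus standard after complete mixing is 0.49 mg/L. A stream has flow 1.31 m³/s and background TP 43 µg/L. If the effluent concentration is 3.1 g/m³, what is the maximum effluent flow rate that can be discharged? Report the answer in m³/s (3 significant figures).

43 µg/L = 0.043 mg/L.
Mass balance at complete mixing: C_std·(Q_w + Q_r) = Q_w·C_e + Q_r·C_b.
Rearranging, Q_w = Q_r·(C_std − C_b)/(C_e − C_std) = 1.31·(0.49 − 0.043) / (3.1 − 0.49) = 0.2244 m³/s.

0.224 m³/s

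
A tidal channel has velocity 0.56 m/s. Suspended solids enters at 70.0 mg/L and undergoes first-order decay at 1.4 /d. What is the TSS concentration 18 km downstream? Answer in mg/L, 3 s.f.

41.6 mg/L

Travel time t = 18 km / 0.56 m/s = 1.8e+04/0.56 = 3.214e+04 s = 0.372 d.
First-order decay: C = 70.0·exp(−1.4·0.372) = 70.0·0.594 = 41.58 mg/L.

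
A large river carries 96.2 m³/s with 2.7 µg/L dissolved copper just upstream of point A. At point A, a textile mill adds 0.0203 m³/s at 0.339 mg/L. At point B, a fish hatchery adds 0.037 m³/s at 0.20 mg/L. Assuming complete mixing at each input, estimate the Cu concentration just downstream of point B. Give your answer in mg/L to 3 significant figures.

0.00285 mg/L

2.7 µg/L = 0.0027 mg/L.
After input A: C = (96.2·0.0027 + 0.0203·0.339) / 96.22 = 0.002771 mg/L.
After input B: C = (96.22·0.002771 + 0.037·0.2) / 96.26 = 0.002847 mg/L.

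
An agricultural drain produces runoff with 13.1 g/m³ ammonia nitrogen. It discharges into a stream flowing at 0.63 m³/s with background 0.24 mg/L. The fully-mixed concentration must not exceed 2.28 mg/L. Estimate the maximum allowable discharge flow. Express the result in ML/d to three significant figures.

Mass balance at complete mixing: C_std·(Q_w + Q_r) = Q_w·C_e + Q_r·C_b.
Rearranging, Q_w = Q_r·(C_std − C_b)/(C_e − C_std) = 0.63·(2.28 − 0.24) / (13.1 − 2.28) = 0.1188 m³/s.
= 10.26 ML/d.

10.3 ML/d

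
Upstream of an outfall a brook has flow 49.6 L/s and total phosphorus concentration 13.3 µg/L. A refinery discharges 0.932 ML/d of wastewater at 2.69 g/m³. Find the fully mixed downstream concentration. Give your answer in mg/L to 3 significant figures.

0.932 ML/d = 0.01079 m³/s.
49.6 L/s = 0.0496 m³/s.
13.3 µg/L = 0.0133 mg/L.
Flow-weighted mixing gives C = (0.01079·2.69 + 0.0496·0.0133) / (0.01079 + 0.0496) = 0.02968/0.06039 = 0.4914 mg/L.

0.491 mg/L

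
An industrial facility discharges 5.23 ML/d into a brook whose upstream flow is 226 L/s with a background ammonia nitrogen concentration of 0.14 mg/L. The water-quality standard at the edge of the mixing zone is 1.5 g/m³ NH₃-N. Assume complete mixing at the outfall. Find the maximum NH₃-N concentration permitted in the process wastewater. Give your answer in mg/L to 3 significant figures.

5.23 ML/d = 0.06053 m³/s.
226 L/s = 0.226 m³/s.
Mass balance: 1.5·0.2865 = 0.06053·Cₑ + 0.226·0.14.
Cₑ = (0.4298 − 0.03164) / 0.06053 = 6.578 mg/L.

6.58 mg/L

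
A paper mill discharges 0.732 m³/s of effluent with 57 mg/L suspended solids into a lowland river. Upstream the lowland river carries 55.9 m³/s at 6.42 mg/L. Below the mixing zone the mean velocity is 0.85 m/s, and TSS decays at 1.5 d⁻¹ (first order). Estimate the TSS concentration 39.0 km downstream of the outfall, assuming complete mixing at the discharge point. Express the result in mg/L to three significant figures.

3.19 mg/L

After complete mixing, C₀ = (0.732·57 + 55.9·6.42) / 56.63 = 7.074 mg/L.
Travel time t = 3.9e+04 m / 0.85 m/s = 4.588e+04 s = 0.531 d.
C = 7.074·exp(−1.5·0.531) = 7.074·0.4509 = 3.189 mg/L.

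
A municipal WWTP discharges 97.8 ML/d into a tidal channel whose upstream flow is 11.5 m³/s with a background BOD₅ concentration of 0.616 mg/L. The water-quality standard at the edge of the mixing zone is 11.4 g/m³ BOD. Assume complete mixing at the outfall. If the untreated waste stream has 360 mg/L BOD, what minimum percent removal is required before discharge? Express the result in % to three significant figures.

66.4 %

97.8 ML/d = 1.132 m³/s.
Mass balance: 11.4·12.63 = 1.132·Cₑ + 11.5·0.616.
Cₑ = (144 − 7.084) / 1.132 = 121 mg/L.
Required removal = 1 − 121/360 = 66.4 %.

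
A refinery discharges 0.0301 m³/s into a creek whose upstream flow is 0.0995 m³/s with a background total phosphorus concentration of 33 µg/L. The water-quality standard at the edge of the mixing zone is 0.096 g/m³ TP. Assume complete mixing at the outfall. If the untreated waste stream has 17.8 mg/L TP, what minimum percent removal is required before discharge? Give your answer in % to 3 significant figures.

98.3 %

33 µg/L = 0.033 mg/L.
Mass balance: 0.096·0.1296 = 0.0301·Cₑ + 0.0995·0.033.
Cₑ = (0.01244 − 0.003284) / 0.0301 = 0.3043 mg/L.
Required removal = 1 − 0.3043/17.8 = 98.29 %.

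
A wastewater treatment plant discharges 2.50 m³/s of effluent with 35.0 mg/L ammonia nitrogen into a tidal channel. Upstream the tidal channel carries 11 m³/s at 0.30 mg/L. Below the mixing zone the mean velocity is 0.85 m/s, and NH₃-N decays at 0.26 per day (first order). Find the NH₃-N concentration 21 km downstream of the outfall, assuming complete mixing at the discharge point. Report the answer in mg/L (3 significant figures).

After complete mixing, C₀ = (2.5·35 + 11·0.3) / 13.5 = 6.726 mg/L.
Travel time t = 2.1e+04 m / 0.85 m/s = 2.471e+04 s = 0.2859 d.
C = 6.726·exp(−0.26·0.2859) = 6.726·0.9284 = 6.244 mg/L.

6.24 mg/L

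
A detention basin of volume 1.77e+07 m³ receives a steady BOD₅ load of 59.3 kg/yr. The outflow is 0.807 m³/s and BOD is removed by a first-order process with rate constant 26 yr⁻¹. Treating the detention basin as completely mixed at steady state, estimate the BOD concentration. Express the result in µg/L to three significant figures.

0.122 µg/L

Outflow Q = 0.807 m³/s × 3.156e+07 s/yr = 2.547e+07 m³/yr.
Steady-state CSTR mass balance: W = Q·C + k·V·C, so C = W/(Q + kV).
Q + kV = 2.547e+07 + 26·1.77e+07 = 4.857e+08 m³/yr.
C = 59.3/4.857e+08 = 1.221e-07 kg/m³ = 0.0001221 mg/L = 0.1221 µg/L.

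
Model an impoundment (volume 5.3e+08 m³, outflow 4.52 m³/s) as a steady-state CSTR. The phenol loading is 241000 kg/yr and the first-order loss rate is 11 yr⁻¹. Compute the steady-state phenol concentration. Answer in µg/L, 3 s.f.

40.4 µg/L

Outflow Q = 4.52 m³/s × 3.156e+07 s/yr = 1.426e+08 m³/yr.
Steady-state CSTR mass balance: W = Q·C + k·V·C, so C = W/(Q + kV).
Q + kV = 1.426e+08 + 11·5.3e+08 = 5.973e+09 m³/yr.
C = 241000/5.973e+09 = 4.035e-05 kg/m³ = 0.04035 mg/L = 40.35 µg/L.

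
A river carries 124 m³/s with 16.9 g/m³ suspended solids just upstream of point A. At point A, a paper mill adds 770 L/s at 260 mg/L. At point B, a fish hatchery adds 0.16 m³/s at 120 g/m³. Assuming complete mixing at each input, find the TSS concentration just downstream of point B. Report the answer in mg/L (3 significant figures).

18.5 mg/L

770 L/s = 0.77 m³/s.
After input A: C = (124·16.9 + 0.77·260) / 124.8 = 18.4 mg/L.
After input B: C = (124.8·18.4 + 0.16·120) / 124.9 = 18.53 mg/L.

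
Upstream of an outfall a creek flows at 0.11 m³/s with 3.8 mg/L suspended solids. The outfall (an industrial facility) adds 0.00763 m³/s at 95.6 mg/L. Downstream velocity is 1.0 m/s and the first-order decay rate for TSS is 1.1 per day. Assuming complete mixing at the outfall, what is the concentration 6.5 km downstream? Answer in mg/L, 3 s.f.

8.98 mg/L

After complete mixing, C₀ = (0.00763·95.6 + 0.11·3.8) / 0.1176 = 9.755 mg/L.
Travel time t = 6500 m / 1.0 m/s = 6500 s = 0.07523 d.
C = 9.755·exp(−1.1·0.07523) = 9.755·0.9206 = 8.98 mg/L.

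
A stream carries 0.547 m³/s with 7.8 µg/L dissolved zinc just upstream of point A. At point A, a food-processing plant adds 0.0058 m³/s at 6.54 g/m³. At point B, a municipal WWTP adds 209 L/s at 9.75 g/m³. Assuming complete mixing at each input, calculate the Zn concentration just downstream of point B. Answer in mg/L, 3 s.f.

2.73 mg/L

7.8 µg/L = 0.0078 mg/L.
After input A: C = (0.547·0.0078 + 0.0058·6.54) / 0.5528 = 0.07634 mg/L.
209 L/s = 0.209 m³/s.
After input B: C = (0.5528·0.07634 + 0.209·9.75) / 0.7618 = 2.73 mg/L.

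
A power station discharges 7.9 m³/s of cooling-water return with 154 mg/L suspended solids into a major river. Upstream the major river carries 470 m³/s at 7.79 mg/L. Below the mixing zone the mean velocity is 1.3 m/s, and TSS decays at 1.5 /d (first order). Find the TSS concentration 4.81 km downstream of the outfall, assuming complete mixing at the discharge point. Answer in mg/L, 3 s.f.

9.57 mg/L

After complete mixing, C₀ = (7.9·154 + 470·7.79) / 477.9 = 10.21 mg/L.
Travel time t = 4810 m / 1.3 m/s = 3700 s = 0.04282 d.
C = 10.21·exp(−1.5·0.04282) = 10.21·0.9378 = 9.572 mg/L.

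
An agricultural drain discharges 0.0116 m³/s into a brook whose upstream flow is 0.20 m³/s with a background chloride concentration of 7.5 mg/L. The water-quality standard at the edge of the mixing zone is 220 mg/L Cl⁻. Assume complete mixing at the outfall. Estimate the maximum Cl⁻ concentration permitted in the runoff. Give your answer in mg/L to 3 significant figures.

3880 mg/L

Mass balance: 220·0.2116 = 0.0116·Cₑ + 0.2·7.5.
Cₑ = (46.55 − 1.5) / 0.0116 = 3884 mg/L.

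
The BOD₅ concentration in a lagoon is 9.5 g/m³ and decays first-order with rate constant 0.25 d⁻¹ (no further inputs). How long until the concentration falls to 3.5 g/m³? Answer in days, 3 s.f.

t = ln(C₀/C)/k = ln(9.5/3.5)/0.25 = 0.9985/0.25 = 3.994 d.

3.99 d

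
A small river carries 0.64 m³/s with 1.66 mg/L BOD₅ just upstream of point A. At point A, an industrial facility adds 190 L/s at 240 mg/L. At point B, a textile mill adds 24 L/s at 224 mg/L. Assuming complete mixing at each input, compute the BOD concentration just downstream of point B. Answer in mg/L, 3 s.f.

190 L/s = 0.19 m³/s.
After input A: C = (0.64·1.66 + 0.19·240) / 0.83 = 56.22 mg/L.
24 L/s = 0.024 m³/s.
After input B: C = (0.83·56.22 + 0.024·224) / 0.854 = 60.93 mg/L.

60.9 mg/L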